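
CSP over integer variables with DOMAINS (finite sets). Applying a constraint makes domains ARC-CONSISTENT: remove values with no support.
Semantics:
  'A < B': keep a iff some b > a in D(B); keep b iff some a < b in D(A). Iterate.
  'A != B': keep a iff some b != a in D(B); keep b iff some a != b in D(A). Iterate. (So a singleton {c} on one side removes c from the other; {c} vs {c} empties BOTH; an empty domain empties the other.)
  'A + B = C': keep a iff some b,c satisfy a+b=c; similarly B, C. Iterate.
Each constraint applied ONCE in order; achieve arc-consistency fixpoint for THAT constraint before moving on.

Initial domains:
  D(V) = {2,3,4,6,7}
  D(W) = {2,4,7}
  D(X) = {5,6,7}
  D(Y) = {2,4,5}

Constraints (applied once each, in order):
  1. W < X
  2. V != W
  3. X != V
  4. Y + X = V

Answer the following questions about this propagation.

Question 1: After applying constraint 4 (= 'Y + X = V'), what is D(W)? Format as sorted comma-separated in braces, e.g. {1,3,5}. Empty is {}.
Answer: {2,4}

Derivation:
Constraint 1 (W < X) on D(W)={2,4,7} D(X)={5,6,7}: W {2,4,7}->{2,4}
Constraint 2 (V != W) on D(V)={2,3,4,6,7} D(W)={2,4}: no change
Constraint 3 (X != V) on D(X)={5,6,7} D(V)={2,3,4,6,7}: no change
Constraint 4 (Y + X = V) on D(Y)={2,4,5} D(X)={5,6,7} D(V)={2,3,4,6,7}: Y {2,4,5}->{2}; X {5,6,7}->{5}; V {2,3,4,6,7}->{7}
So after constraint 4: D(W) = {2,4}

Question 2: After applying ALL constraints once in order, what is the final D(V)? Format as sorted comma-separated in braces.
Constraint 1 (W < X) on D(W)={2,4,7} D(X)={5,6,7}: W {2,4,7}->{2,4}
Constraint 2 (V != W) on D(V)={2,3,4,6,7} D(W)={2,4}: no change
Constraint 3 (X != V) on D(X)={5,6,7} D(V)={2,3,4,6,7}: no change
Constraint 4 (Y + X = V) on D(Y)={2,4,5} D(X)={5,6,7} D(V)={2,3,4,6,7}: Y {2,4,5}->{2}; X {5,6,7}->{5}; V {2,3,4,6,7}->{7}
So after all 4 constraints: D(V) = {7}

Answer: {7}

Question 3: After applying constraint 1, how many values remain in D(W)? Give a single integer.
Answer: 2

Derivation:
Constraint 1 (W < X) on D(W)={2,4,7} D(X)={5,6,7}: W {2,4,7}->{2,4}
So after constraint 1: D(W)={2,4}, size = 2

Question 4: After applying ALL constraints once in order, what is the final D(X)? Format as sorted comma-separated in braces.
Answer: {5}

Derivation:
Constraint 1 (W < X) on D(W)={2,4,7} D(X)={5,6,7}: W {2,4,7}->{2,4}
Constraint 2 (V != W) on D(V)={2,3,4,6,7} D(W)={2,4}: no change
Constraint 3 (X != V) on D(X)={5,6,7} D(V)={2,3,4,6,7}: no change
Constraint 4 (Y + X = V) on D(Y)={2,4,5} D(X)={5,6,7} D(V)={2,3,4,6,7}: Y {2,4,5}->{2}; X {5,6,7}->{5}; V {2,3,4,6,7}->{7}
So after all 4 constraints: D(X) = {5}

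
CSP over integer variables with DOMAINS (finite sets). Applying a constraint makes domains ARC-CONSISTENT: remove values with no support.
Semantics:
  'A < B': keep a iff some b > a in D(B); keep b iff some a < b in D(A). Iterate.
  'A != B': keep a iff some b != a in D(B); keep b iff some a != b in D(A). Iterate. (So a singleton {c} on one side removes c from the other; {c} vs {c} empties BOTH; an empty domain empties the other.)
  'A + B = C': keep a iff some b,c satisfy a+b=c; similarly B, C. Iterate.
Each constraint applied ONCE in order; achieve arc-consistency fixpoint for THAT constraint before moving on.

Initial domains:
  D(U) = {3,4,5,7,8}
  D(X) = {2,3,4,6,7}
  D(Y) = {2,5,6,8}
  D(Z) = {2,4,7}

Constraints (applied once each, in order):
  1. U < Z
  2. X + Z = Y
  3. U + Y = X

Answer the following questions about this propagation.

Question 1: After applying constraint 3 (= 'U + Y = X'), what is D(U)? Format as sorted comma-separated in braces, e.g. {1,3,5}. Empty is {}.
Constraint 1 (U < Z) on D(U)={3,4,5,7,8} D(Z)={2,4,7}: U {3,4,5,7,8}->{3,4,5}; Z {2,4,7}->{4,7}
Constraint 2 (X + Z = Y) on D(X)={2,3,4,6,7} D(Z)={4,7} D(Y)={2,5,6,8}: X {2,3,4,6,7}->{2,4}; Z {4,7}->{4}; Y {2,5,6,8}->{6,8}
Constraint 3 (U + Y = X) on D(U)={3,4,5} D(Y)={6,8} D(X)={2,4}: U {3,4,5}->{}; Y {6,8}->{}; X {2,4}->{}
So after constraint 3: D(U) = {}

Answer: {}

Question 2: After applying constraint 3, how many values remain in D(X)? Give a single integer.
Answer: 0

Derivation:
Constraint 1 (U < Z) on D(U)={3,4,5,7,8} D(Z)={2,4,7}: U {3,4,5,7,8}->{3,4,5}; Z {2,4,7}->{4,7}
Constraint 2 (X + Z = Y) on D(X)={2,3,4,6,7} D(Z)={4,7} D(Y)={2,5,6,8}: X {2,3,4,6,7}->{2,4}; Z {4,7}->{4}; Y {2,5,6,8}->{6,8}
Constraint 3 (U + Y = X) on D(U)={3,4,5} D(Y)={6,8} D(X)={2,4}: U {3,4,5}->{}; Y {6,8}->{}; X {2,4}->{}
So after constraint 3: D(X)={}, size = 0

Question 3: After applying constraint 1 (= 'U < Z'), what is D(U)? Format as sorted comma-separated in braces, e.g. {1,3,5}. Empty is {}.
Constraint 1 (U < Z) on D(U)={3,4,5,7,8} D(Z)={2,4,7}: U {3,4,5,7,8}->{3,4,5}; Z {2,4,7}->{4,7}
So after constraint 1: D(U) = {3,4,5}

Answer: {3,4,5}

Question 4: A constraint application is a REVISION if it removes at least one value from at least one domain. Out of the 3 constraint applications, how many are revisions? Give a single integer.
Constraint 1 (U < Z) on D(U)={3,4,5,7,8} D(Z)={2,4,7}: U {3,4,5,7,8}->{3,4,5}; Z {2,4,7}->{4,7} => REVISION
Constraint 2 (X + Z = Y) on D(X)={2,3,4,6,7} D(Z)={4,7} D(Y)={2,5,6,8}: X {2,3,4,6,7}->{2,4}; Z {4,7}->{4}; Y {2,5,6,8}->{6,8} => REVISION
Constraint 3 (U + Y = X) on D(U)={3,4,5} D(Y)={6,8} D(X)={2,4}: U {3,4,5}->{}; Y {6,8}->{}; X {2,4}->{} => REVISION
Total revisions = 3

Answer: 3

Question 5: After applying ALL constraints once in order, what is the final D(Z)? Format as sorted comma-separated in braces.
Constraint 1 (U < Z) on D(U)={3,4,5,7,8} D(Z)={2,4,7}: U {3,4,5,7,8}->{3,4,5}; Z {2,4,7}->{4,7}
Constraint 2 (X + Z = Y) on D(X)={2,3,4,6,7} D(Z)={4,7} D(Y)={2,5,6,8}: X {2,3,4,6,7}->{2,4}; Z {4,7}->{4}; Y {2,5,6,8}->{6,8}
Constraint 3 (U + Y = X) on D(U)={3,4,5} D(Y)={6,8} D(X)={2,4}: U {3,4,5}->{}; Y {6,8}->{}; X {2,4}->{}
So after all 3 constraints: D(Z) = {4}

Answer: {4}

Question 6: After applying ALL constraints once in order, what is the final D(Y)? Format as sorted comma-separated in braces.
Constraint 1 (U < Z) on D(U)={3,4,5,7,8} D(Z)={2,4,7}: U {3,4,5,7,8}->{3,4,5}; Z {2,4,7}->{4,7}
Constraint 2 (X + Z = Y) on D(X)={2,3,4,6,7} D(Z)={4,7} D(Y)={2,5,6,8}: X {2,3,4,6,7}->{2,4}; Z {4,7}->{4}; Y {2,5,6,8}->{6,8}
Constraint 3 (U + Y = X) on D(U)={3,4,5} D(Y)={6,8} D(X)={2,4}: U {3,4,5}->{}; Y {6,8}->{}; X {2,4}->{}
So after all 3 constraints: D(Y) = {}

Answer: {}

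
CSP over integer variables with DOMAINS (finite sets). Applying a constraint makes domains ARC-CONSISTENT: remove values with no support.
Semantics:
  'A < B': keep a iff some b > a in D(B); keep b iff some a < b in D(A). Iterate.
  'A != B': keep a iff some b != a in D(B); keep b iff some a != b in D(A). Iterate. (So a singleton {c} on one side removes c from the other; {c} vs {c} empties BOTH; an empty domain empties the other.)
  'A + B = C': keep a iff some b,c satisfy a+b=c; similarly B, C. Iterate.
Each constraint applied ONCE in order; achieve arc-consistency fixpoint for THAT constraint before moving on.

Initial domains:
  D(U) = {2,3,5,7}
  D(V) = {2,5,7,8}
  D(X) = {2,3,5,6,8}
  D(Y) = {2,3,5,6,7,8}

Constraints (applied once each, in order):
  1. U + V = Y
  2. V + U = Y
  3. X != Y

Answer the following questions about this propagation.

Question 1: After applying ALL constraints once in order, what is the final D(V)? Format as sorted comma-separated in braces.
Answer: {2,5}

Derivation:
Constraint 1 (U + V = Y) on D(U)={2,3,5,7} D(V)={2,5,7,8} D(Y)={2,3,5,6,7,8}: U {2,3,5,7}->{2,3,5}; V {2,5,7,8}->{2,5}; Y {2,3,5,6,7,8}->{5,7,8}
Constraint 2 (V + U = Y) on D(V)={2,5} D(U)={2,3,5} D(Y)={5,7,8}: no change
Constraint 3 (X != Y) on D(X)={2,3,5,6,8} D(Y)={5,7,8}: no change
So after all 3 constraints: D(V) = {2,5}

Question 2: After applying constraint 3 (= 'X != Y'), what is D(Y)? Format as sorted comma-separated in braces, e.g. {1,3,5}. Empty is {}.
Constraint 1 (U + V = Y) on D(U)={2,3,5,7} D(V)={2,5,7,8} D(Y)={2,3,5,6,7,8}: U {2,3,5,7}->{2,3,5}; V {2,5,7,8}->{2,5}; Y {2,3,5,6,7,8}->{5,7,8}
Constraint 2 (V + U = Y) on D(V)={2,5} D(U)={2,3,5} D(Y)={5,7,8}: no change
Constraint 3 (X != Y) on D(X)={2,3,5,6,8} D(Y)={5,7,8}: no change
So after constraint 3: D(Y) = {5,7,8}

Answer: {5,7,8}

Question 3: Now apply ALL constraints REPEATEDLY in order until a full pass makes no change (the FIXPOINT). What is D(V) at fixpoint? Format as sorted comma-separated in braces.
pass 0 (initial): D(V)={2,5,7,8}
pass 1: U {2,3,5,7}->{2,3,5}; V {2,5,7,8}->{2,5}; Y {2,3,5,6,7,8}->{5,7,8}
pass 2: no change
Fixpoint after 2 passes: D(V) = {2,5}

Answer: {2,5}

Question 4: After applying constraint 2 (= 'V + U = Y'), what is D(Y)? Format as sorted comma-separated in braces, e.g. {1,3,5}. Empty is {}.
Answer: {5,7,8}

Derivation:
Constraint 1 (U + V = Y) on D(U)={2,3,5,7} D(V)={2,5,7,8} D(Y)={2,3,5,6,7,8}: U {2,3,5,7}->{2,3,5}; V {2,5,7,8}->{2,5}; Y {2,3,5,6,7,8}->{5,7,8}
Constraint 2 (V + U = Y) on D(V)={2,5} D(U)={2,3,5} D(Y)={5,7,8}: no change
So after constraint 2: D(Y) = {5,7,8}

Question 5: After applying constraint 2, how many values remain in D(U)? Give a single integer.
Constraint 1 (U + V = Y) on D(U)={2,3,5,7} D(V)={2,5,7,8} D(Y)={2,3,5,6,7,8}: U {2,3,5,7}->{2,3,5}; V {2,5,7,8}->{2,5}; Y {2,3,5,6,7,8}->{5,7,8}
Constraint 2 (V + U = Y) on D(V)={2,5} D(U)={2,3,5} D(Y)={5,7,8}: no change
So after constraint 2: D(U)={2,3,5}, size = 3

Answer: 3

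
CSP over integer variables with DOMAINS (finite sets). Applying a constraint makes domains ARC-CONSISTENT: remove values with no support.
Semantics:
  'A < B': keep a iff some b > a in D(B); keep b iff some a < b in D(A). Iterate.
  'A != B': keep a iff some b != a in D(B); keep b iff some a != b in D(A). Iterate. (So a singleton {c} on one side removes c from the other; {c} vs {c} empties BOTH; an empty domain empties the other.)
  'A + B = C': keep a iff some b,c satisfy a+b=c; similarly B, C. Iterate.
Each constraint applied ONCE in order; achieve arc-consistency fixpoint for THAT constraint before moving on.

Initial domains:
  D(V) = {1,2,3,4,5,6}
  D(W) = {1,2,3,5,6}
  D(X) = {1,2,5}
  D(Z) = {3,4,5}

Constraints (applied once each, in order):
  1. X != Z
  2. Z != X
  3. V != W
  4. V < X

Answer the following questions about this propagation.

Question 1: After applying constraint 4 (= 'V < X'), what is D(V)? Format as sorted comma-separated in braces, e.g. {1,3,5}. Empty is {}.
Constraint 1 (X != Z) on D(X)={1,2,5} D(Z)={3,4,5}: no change
Constraint 2 (Z != X) on D(Z)={3,4,5} D(X)={1,2,5}: no change
Constraint 3 (V != W) on D(V)={1,2,3,4,5,6} D(W)={1,2,3,5,6}: no change
Constraint 4 (V < X) on D(V)={1,2,3,4,5,6} D(X)={1,2,5}: V {1,2,3,4,5,6}->{1,2,3,4}; X {1,2,5}->{2,5}
So after constraint 4: D(V) = {1,2,3,4}

Answer: {1,2,3,4}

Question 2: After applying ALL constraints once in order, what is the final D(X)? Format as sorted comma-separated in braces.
Answer: {2,5}

Derivation:
Constraint 1 (X != Z) on D(X)={1,2,5} D(Z)={3,4,5}: no change
Constraint 2 (Z != X) on D(Z)={3,4,5} D(X)={1,2,5}: no change
Constraint 3 (V != W) on D(V)={1,2,3,4,5,6} D(W)={1,2,3,5,6}: no change
Constraint 4 (V < X) on D(V)={1,2,3,4,5,6} D(X)={1,2,5}: V {1,2,3,4,5,6}->{1,2,3,4}; X {1,2,5}->{2,5}
So after all 4 constraints: D(X) = {2,5}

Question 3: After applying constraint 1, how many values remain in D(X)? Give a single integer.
Answer: 3

Derivation:
Constraint 1 (X != Z) on D(X)={1,2,5} D(Z)={3,4,5}: no change
So after constraint 1: D(X)={1,2,5}, size = 3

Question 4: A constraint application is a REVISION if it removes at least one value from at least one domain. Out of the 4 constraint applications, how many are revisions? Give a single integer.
Constraint 1 (X != Z) on D(X)={1,2,5} D(Z)={3,4,5}: no change => not a revision
Constraint 2 (Z != X) on D(Z)={3,4,5} D(X)={1,2,5}: no change => not a revision
Constraint 3 (V != W) on D(V)={1,2,3,4,5,6} D(W)={1,2,3,5,6}: no change => not a revision
Constraint 4 (V < X) on D(V)={1,2,3,4,5,6} D(X)={1,2,5}: V {1,2,3,4,5,6}->{1,2,3,4}; X {1,2,5}->{2,5} => REVISION
Total revisions = 1

Answer: 1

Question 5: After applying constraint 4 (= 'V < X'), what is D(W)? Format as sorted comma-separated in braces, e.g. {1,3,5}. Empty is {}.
Answer: {1,2,3,5,6}

Derivation:
Constraint 1 (X != Z) on D(X)={1,2,5} D(Z)={3,4,5}: no change
Constraint 2 (Z != X) on D(Z)={3,4,5} D(X)={1,2,5}: no change
Constraint 3 (V != W) on D(V)={1,2,3,4,5,6} D(W)={1,2,3,5,6}: no change
Constraint 4 (V < X) on D(V)={1,2,3,4,5,6} D(X)={1,2,5}: V {1,2,3,4,5,6}->{1,2,3,4}; X {1,2,5}->{2,5}
So after constraint 4: D(W) = {1,2,3,5,6}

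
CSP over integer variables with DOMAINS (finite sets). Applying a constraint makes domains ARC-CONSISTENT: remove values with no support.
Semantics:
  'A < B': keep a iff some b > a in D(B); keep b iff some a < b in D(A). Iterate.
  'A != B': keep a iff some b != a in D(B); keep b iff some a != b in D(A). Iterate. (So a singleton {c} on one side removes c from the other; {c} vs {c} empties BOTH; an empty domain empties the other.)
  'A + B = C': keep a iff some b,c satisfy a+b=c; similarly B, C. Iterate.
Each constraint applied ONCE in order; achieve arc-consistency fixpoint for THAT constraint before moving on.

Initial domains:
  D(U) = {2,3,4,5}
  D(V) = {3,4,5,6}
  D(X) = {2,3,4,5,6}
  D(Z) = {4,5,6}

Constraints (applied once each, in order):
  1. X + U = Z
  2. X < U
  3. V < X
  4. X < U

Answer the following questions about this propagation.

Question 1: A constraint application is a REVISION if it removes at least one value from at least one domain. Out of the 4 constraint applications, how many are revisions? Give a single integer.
Constraint 1 (X + U = Z) on D(X)={2,3,4,5,6} D(U)={2,3,4,5} D(Z)={4,5,6}: X {2,3,4,5,6}->{2,3,4}; U {2,3,4,5}->{2,3,4} => REVISION
Constraint 2 (X < U) on D(X)={2,3,4} D(U)={2,3,4}: X {2,3,4}->{2,3}; U {2,3,4}->{3,4} => REVISION
Constraint 3 (V < X) on D(V)={3,4,5,6} D(X)={2,3}: V {3,4,5,6}->{}; X {2,3}->{} => REVISION
Constraint 4 (X < U) on D(X)={} D(U)={3,4}: U {3,4}->{} => REVISION
Total revisions = 4

Answer: 4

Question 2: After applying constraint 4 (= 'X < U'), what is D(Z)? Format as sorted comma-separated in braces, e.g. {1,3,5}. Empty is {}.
Answer: {4,5,6}

Derivation:
Constraint 1 (X + U = Z) on D(X)={2,3,4,5,6} D(U)={2,3,4,5} D(Z)={4,5,6}: X {2,3,4,5,6}->{2,3,4}; U {2,3,4,5}->{2,3,4}
Constraint 2 (X < U) on D(X)={2,3,4} D(U)={2,3,4}: X {2,3,4}->{2,3}; U {2,3,4}->{3,4}
Constraint 3 (V < X) on D(V)={3,4,5,6} D(X)={2,3}: V {3,4,5,6}->{}; X {2,3}->{}
Constraint 4 (X < U) on D(X)={} D(U)={3,4}: U {3,4}->{}
So after constraint 4: D(Z) = {4,5,6}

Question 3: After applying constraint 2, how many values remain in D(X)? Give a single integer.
Constraint 1 (X + U = Z) on D(X)={2,3,4,5,6} D(U)={2,3,4,5} D(Z)={4,5,6}: X {2,3,4,5,6}->{2,3,4}; U {2,3,4,5}->{2,3,4}
Constraint 2 (X < U) on D(X)={2,3,4} D(U)={2,3,4}: X {2,3,4}->{2,3}; U {2,3,4}->{3,4}
So after constraint 2: D(X)={2,3}, size = 2

Answer: 2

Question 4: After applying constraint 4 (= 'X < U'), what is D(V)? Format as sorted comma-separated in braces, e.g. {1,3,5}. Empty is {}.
Constraint 1 (X + U = Z) on D(X)={2,3,4,5,6} D(U)={2,3,4,5} D(Z)={4,5,6}: X {2,3,4,5,6}->{2,3,4}; U {2,3,4,5}->{2,3,4}
Constraint 2 (X < U) on D(X)={2,3,4} D(U)={2,3,4}: X {2,3,4}->{2,3}; U {2,3,4}->{3,4}
Constraint 3 (V < X) on D(V)={3,4,5,6} D(X)={2,3}: V {3,4,5,6}->{}; X {2,3}->{}
Constraint 4 (X < U) on D(X)={} D(U)={3,4}: U {3,4}->{}
So after constraint 4: D(V) = {}

Answer: {}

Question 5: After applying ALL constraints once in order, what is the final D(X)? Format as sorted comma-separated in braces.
Constraint 1 (X + U = Z) on D(X)={2,3,4,5,6} D(U)={2,3,4,5} D(Z)={4,5,6}: X {2,3,4,5,6}->{2,3,4}; U {2,3,4,5}->{2,3,4}
Constraint 2 (X < U) on D(X)={2,3,4} D(U)={2,3,4}: X {2,3,4}->{2,3}; U {2,3,4}->{3,4}
Constraint 3 (V < X) on D(V)={3,4,5,6} D(X)={2,3}: V {3,4,5,6}->{}; X {2,3}->{}
Constraint 4 (X < U) on D(X)={} D(U)={3,4}: U {3,4}->{}
So after all 4 constraints: D(X) = {}

Answer: {}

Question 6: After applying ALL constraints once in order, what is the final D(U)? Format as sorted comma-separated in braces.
Constraint 1 (X + U = Z) on D(X)={2,3,4,5,6} D(U)={2,3,4,5} D(Z)={4,5,6}: X {2,3,4,5,6}->{2,3,4}; U {2,3,4,5}->{2,3,4}
Constraint 2 (X < U) on D(X)={2,3,4} D(U)={2,3,4}: X {2,3,4}->{2,3}; U {2,3,4}->{3,4}
Constraint 3 (V < X) on D(V)={3,4,5,6} D(X)={2,3}: V {3,4,5,6}->{}; X {2,3}->{}
Constraint 4 (X < U) on D(X)={} D(U)={3,4}: U {3,4}->{}
So after all 4 constraints: D(U) = {}

Answer: {}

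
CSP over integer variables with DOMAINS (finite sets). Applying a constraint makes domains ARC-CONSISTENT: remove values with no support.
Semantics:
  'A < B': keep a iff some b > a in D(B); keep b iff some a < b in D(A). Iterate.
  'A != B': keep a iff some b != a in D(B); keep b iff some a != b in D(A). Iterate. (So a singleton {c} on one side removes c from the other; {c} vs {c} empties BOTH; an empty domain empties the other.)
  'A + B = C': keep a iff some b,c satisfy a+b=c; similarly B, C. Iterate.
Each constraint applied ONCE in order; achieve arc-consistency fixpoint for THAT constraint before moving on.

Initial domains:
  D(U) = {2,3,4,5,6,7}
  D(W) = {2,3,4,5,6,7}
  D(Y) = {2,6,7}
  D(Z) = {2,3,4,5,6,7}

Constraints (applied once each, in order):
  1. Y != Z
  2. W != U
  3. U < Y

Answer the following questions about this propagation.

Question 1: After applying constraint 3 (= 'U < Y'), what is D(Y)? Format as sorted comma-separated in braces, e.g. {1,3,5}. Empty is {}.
Answer: {6,7}

Derivation:
Constraint 1 (Y != Z) on D(Y)={2,6,7} D(Z)={2,3,4,5,6,7}: no change
Constraint 2 (W != U) on D(W)={2,3,4,5,6,7} D(U)={2,3,4,5,6,7}: no change
Constraint 3 (U < Y) on D(U)={2,3,4,5,6,7} D(Y)={2,6,7}: U {2,3,4,5,6,7}->{2,3,4,5,6}; Y {2,6,7}->{6,7}
So after constraint 3: D(Y) = {6,7}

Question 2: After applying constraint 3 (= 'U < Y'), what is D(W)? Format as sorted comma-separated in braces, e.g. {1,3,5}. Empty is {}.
Constraint 1 (Y != Z) on D(Y)={2,6,7} D(Z)={2,3,4,5,6,7}: no change
Constraint 2 (W != U) on D(W)={2,3,4,5,6,7} D(U)={2,3,4,5,6,7}: no change
Constraint 3 (U < Y) on D(U)={2,3,4,5,6,7} D(Y)={2,6,7}: U {2,3,4,5,6,7}->{2,3,4,5,6}; Y {2,6,7}->{6,7}
So after constraint 3: D(W) = {2,3,4,5,6,7}

Answer: {2,3,4,5,6,7}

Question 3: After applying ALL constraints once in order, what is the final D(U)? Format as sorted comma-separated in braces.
Answer: {2,3,4,5,6}

Derivation:
Constraint 1 (Y != Z) on D(Y)={2,6,7} D(Z)={2,3,4,5,6,7}: no change
Constraint 2 (W != U) on D(W)={2,3,4,5,6,7} D(U)={2,3,4,5,6,7}: no change
Constraint 3 (U < Y) on D(U)={2,3,4,5,6,7} D(Y)={2,6,7}: U {2,3,4,5,6,7}->{2,3,4,5,6}; Y {2,6,7}->{6,7}
So after all 3 constraints: D(U) = {2,3,4,5,6}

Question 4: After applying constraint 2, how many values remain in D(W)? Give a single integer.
Constraint 1 (Y != Z) on D(Y)={2,6,7} D(Z)={2,3,4,5,6,7}: no change
Constraint 2 (W != U) on D(W)={2,3,4,5,6,7} D(U)={2,3,4,5,6,7}: no change
So after constraint 2: D(W)={2,3,4,5,6,7}, size = 6

Answer: 6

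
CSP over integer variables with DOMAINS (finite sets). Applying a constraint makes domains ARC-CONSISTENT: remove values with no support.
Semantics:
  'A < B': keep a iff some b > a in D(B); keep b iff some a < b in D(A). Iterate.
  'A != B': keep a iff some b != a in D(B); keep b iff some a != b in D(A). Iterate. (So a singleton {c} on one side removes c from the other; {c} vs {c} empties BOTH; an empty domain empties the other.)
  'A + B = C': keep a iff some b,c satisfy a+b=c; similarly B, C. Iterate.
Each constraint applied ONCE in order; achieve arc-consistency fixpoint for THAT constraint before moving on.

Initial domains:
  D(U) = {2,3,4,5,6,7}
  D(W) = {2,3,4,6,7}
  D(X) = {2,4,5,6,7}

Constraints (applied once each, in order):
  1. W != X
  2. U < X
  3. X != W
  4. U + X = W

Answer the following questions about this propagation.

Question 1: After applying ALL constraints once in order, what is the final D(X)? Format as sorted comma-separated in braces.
Constraint 1 (W != X) on D(W)={2,3,4,6,7} D(X)={2,4,5,6,7}: no change
Constraint 2 (U < X) on D(U)={2,3,4,5,6,7} D(X)={2,4,5,6,7}: U {2,3,4,5,6,7}->{2,3,4,5,6}; X {2,4,5,6,7}->{4,5,6,7}
Constraint 3 (X != W) on D(X)={4,5,6,7} D(W)={2,3,4,6,7}: no change
Constraint 4 (U + X = W) on D(U)={2,3,4,5,6} D(X)={4,5,6,7} D(W)={2,3,4,6,7}: U {2,3,4,5,6}->{2,3}; X {4,5,6,7}->{4,5}; W {2,3,4,6,7}->{6,7}
So after all 4 constraints: D(X) = {4,5}

Answer: {4,5}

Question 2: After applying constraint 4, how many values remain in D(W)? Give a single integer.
Answer: 2

Derivation:
Constraint 1 (W != X) on D(W)={2,3,4,6,7} D(X)={2,4,5,6,7}: no change
Constraint 2 (U < X) on D(U)={2,3,4,5,6,7} D(X)={2,4,5,6,7}: U {2,3,4,5,6,7}->{2,3,4,5,6}; X {2,4,5,6,7}->{4,5,6,7}
Constraint 3 (X != W) on D(X)={4,5,6,7} D(W)={2,3,4,6,7}: no change
Constraint 4 (U + X = W) on D(U)={2,3,4,5,6} D(X)={4,5,6,7} D(W)={2,3,4,6,7}: U {2,3,4,5,6}->{2,3}; X {4,5,6,7}->{4,5}; W {2,3,4,6,7}->{6,7}
So after constraint 4: D(W)={6,7}, size = 2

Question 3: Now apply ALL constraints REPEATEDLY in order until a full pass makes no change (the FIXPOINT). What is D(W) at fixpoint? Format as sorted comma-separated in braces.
Answer: {6,7}

Derivation:
pass 0 (initial): D(W)={2,3,4,6,7}
pass 1: U {2,3,4,5,6,7}->{2,3}; W {2,3,4,6,7}->{6,7}; X {2,4,5,6,7}->{4,5}
pass 2: no change
Fixpoint after 2 passes: D(W) = {6,7}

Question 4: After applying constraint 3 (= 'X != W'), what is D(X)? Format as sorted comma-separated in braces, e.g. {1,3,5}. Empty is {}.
Answer: {4,5,6,7}

Derivation:
Constraint 1 (W != X) on D(W)={2,3,4,6,7} D(X)={2,4,5,6,7}: no change
Constraint 2 (U < X) on D(U)={2,3,4,5,6,7} D(X)={2,4,5,6,7}: U {2,3,4,5,6,7}->{2,3,4,5,6}; X {2,4,5,6,7}->{4,5,6,7}
Constraint 3 (X != W) on D(X)={4,5,6,7} D(W)={2,3,4,6,7}: no change
So after constraint 3: D(X) = {4,5,6,7}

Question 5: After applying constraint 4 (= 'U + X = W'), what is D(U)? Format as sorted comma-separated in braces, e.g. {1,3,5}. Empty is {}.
Answer: {2,3}

Derivation:
Constraint 1 (W != X) on D(W)={2,3,4,6,7} D(X)={2,4,5,6,7}: no change
Constraint 2 (U < X) on D(U)={2,3,4,5,6,7} D(X)={2,4,5,6,7}: U {2,3,4,5,6,7}->{2,3,4,5,6}; X {2,4,5,6,7}->{4,5,6,7}
Constraint 3 (X != W) on D(X)={4,5,6,7} D(W)={2,3,4,6,7}: no change
Constraint 4 (U + X = W) on D(U)={2,3,4,5,6} D(X)={4,5,6,7} D(W)={2,3,4,6,7}: U {2,3,4,5,6}->{2,3}; X {4,5,6,7}->{4,5}; W {2,3,4,6,7}->{6,7}
So after constraint 4: D(U) = {2,3}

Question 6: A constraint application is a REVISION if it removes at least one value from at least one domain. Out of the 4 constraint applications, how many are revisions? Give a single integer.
Constraint 1 (W != X) on D(W)={2,3,4,6,7} D(X)={2,4,5,6,7}: no change => not a revision
Constraint 2 (U < X) on D(U)={2,3,4,5,6,7} D(X)={2,4,5,6,7}: U {2,3,4,5,6,7}->{2,3,4,5,6}; X {2,4,5,6,7}->{4,5,6,7} => REVISION
Constraint 3 (X != W) on D(X)={4,5,6,7} D(W)={2,3,4,6,7}: no change => not a revision
Constraint 4 (U + X = W) on D(U)={2,3,4,5,6} D(X)={4,5,6,7} D(W)={2,3,4,6,7}: U {2,3,4,5,6}->{2,3}; X {4,5,6,7}->{4,5}; W {2,3,4,6,7}->{6,7} => REVISION
Total revisions = 2

Answer: 2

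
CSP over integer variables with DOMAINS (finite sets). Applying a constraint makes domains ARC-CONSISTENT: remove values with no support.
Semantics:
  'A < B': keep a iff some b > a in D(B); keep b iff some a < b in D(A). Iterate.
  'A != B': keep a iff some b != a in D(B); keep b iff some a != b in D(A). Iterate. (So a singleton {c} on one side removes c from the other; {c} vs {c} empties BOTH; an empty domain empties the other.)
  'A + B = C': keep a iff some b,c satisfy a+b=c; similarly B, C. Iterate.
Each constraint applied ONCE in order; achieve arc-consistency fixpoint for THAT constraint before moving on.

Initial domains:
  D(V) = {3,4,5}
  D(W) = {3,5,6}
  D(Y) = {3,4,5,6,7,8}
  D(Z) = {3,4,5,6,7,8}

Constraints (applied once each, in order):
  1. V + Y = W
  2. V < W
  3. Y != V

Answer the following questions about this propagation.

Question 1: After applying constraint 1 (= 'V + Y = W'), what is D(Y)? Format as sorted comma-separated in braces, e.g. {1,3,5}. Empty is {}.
Constraint 1 (V + Y = W) on D(V)={3,4,5} D(Y)={3,4,5,6,7,8} D(W)={3,5,6}: V {3,4,5}->{3}; Y {3,4,5,6,7,8}->{3}; W {3,5,6}->{6}
So after constraint 1: D(Y) = {3}

Answer: {3}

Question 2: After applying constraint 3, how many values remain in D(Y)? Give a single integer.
Constraint 1 (V + Y = W) on D(V)={3,4,5} D(Y)={3,4,5,6,7,8} D(W)={3,5,6}: V {3,4,5}->{3}; Y {3,4,5,6,7,8}->{3}; W {3,5,6}->{6}
Constraint 2 (V < W) on D(V)={3} D(W)={6}: no change
Constraint 3 (Y != V) on D(Y)={3} D(V)={3}: Y {3}->{}; V {3}->{}
So after constraint 3: D(Y)={}, size = 0

Answer: 0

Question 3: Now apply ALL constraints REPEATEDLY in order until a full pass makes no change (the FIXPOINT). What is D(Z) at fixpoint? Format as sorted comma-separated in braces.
Answer: {3,4,5,6,7,8}

Derivation:
pass 0 (initial): D(Z)={3,4,5,6,7,8}
pass 1: V {3,4,5}->{}; W {3,5,6}->{6}; Y {3,4,5,6,7,8}->{}
pass 2: W {6}->{}
pass 3: no change
Fixpoint after 3 passes: D(Z) = {3,4,5,6,7,8}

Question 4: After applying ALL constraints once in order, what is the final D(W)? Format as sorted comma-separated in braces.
Answer: {6}

Derivation:
Constraint 1 (V + Y = W) on D(V)={3,4,5} D(Y)={3,4,5,6,7,8} D(W)={3,5,6}: V {3,4,5}->{3}; Y {3,4,5,6,7,8}->{3}; W {3,5,6}->{6}
Constraint 2 (V < W) on D(V)={3} D(W)={6}: no change
Constraint 3 (Y != V) on D(Y)={3} D(V)={3}: Y {3}->{}; V {3}->{}
So after all 3 constraints: D(W) = {6}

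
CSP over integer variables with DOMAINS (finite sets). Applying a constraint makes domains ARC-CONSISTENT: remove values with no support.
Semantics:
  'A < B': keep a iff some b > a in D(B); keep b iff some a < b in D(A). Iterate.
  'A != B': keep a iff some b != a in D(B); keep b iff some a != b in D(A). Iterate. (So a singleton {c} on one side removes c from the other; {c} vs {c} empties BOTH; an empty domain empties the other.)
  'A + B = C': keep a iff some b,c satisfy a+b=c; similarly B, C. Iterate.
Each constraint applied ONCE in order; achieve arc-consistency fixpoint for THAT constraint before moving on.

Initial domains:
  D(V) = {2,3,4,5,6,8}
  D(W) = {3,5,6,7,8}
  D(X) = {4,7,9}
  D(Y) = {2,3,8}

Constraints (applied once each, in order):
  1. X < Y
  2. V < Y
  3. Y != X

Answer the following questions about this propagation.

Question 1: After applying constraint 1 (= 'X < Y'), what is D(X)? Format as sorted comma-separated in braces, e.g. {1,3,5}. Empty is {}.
Constraint 1 (X < Y) on D(X)={4,7,9} D(Y)={2,3,8}: X {4,7,9}->{4,7}; Y {2,3,8}->{8}
So after constraint 1: D(X) = {4,7}

Answer: {4,7}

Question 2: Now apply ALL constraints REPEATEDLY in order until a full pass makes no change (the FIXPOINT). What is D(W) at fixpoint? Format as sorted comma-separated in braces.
pass 0 (initial): D(W)={3,5,6,7,8}
pass 1: V {2,3,4,5,6,8}->{2,3,4,5,6}; X {4,7,9}->{4,7}; Y {2,3,8}->{8}
pass 2: no change
Fixpoint after 2 passes: D(W) = {3,5,6,7,8}

Answer: {3,5,6,7,8}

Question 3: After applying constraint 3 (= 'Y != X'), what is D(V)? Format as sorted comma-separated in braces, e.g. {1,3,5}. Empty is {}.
Answer: {2,3,4,5,6}

Derivation:
Constraint 1 (X < Y) on D(X)={4,7,9} D(Y)={2,3,8}: X {4,7,9}->{4,7}; Y {2,3,8}->{8}
Constraint 2 (V < Y) on D(V)={2,3,4,5,6,8} D(Y)={8}: V {2,3,4,5,6,8}->{2,3,4,5,6}
Constraint 3 (Y != X) on D(Y)={8} D(X)={4,7}: no change
So after constraint 3: D(V) = {2,3,4,5,6}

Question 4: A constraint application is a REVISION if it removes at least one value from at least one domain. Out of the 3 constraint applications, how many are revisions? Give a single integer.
Answer: 2

Derivation:
Constraint 1 (X < Y) on D(X)={4,7,9} D(Y)={2,3,8}: X {4,7,9}->{4,7}; Y {2,3,8}->{8} => REVISION
Constraint 2 (V < Y) on D(V)={2,3,4,5,6,8} D(Y)={8}: V {2,3,4,5,6,8}->{2,3,4,5,6} => REVISION
Constraint 3 (Y != X) on D(Y)={8} D(X)={4,7}: no change => not a revision
Total revisions = 2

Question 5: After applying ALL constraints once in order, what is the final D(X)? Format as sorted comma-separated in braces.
Answer: {4,7}

Derivation:
Constraint 1 (X < Y) on D(X)={4,7,9} D(Y)={2,3,8}: X {4,7,9}->{4,7}; Y {2,3,8}->{8}
Constraint 2 (V < Y) on D(V)={2,3,4,5,6,8} D(Y)={8}: V {2,3,4,5,6,8}->{2,3,4,5,6}
Constraint 3 (Y != X) on D(Y)={8} D(X)={4,7}: no change
So after all 3 constraints: D(X) = {4,7}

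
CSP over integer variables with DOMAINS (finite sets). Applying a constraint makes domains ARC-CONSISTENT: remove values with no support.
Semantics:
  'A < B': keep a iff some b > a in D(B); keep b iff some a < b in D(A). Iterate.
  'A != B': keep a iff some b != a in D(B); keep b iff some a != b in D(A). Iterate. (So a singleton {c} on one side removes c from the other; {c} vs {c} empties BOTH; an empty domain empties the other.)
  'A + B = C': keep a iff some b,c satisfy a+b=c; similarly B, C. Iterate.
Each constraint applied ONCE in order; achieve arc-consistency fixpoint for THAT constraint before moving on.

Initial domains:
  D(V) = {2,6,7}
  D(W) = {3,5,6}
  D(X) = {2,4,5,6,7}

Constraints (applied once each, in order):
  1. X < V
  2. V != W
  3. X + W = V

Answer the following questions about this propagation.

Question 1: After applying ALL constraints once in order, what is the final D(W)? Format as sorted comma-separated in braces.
Constraint 1 (X < V) on D(X)={2,4,5,6,7} D(V)={2,6,7}: X {2,4,5,6,7}->{2,4,5,6}; V {2,6,7}->{6,7}
Constraint 2 (V != W) on D(V)={6,7} D(W)={3,5,6}: no change
Constraint 3 (X + W = V) on D(X)={2,4,5,6} D(W)={3,5,6} D(V)={6,7}: X {2,4,5,6}->{2,4}; W {3,5,6}->{3,5}; V {6,7}->{7}
So after all 3 constraints: D(W) = {3,5}

Answer: {3,5}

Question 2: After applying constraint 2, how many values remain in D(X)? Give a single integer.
Constraint 1 (X < V) on D(X)={2,4,5,6,7} D(V)={2,6,7}: X {2,4,5,6,7}->{2,4,5,6}; V {2,6,7}->{6,7}
Constraint 2 (V != W) on D(V)={6,7} D(W)={3,5,6}: no change
So after constraint 2: D(X)={2,4,5,6}, size = 4

Answer: 4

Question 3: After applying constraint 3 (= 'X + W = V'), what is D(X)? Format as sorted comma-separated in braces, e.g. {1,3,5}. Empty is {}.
Constraint 1 (X < V) on D(X)={2,4,5,6,7} D(V)={2,6,7}: X {2,4,5,6,7}->{2,4,5,6}; V {2,6,7}->{6,7}
Constraint 2 (V != W) on D(V)={6,7} D(W)={3,5,6}: no change
Constraint 3 (X + W = V) on D(X)={2,4,5,6} D(W)={3,5,6} D(V)={6,7}: X {2,4,5,6}->{2,4}; W {3,5,6}->{3,5}; V {6,7}->{7}
So after constraint 3: D(X) = {2,4}

Answer: {2,4}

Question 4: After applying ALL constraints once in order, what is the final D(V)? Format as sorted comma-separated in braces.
Answer: {7}

Derivation:
Constraint 1 (X < V) on D(X)={2,4,5,6,7} D(V)={2,6,7}: X {2,4,5,6,7}->{2,4,5,6}; V {2,6,7}->{6,7}
Constraint 2 (V != W) on D(V)={6,7} D(W)={3,5,6}: no change
Constraint 3 (X + W = V) on D(X)={2,4,5,6} D(W)={3,5,6} D(V)={6,7}: X {2,4,5,6}->{2,4}; W {3,5,6}->{3,5}; V {6,7}->{7}
So after all 3 constraints: D(V) = {7}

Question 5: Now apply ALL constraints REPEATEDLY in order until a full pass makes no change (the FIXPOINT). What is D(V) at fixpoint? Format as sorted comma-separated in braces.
pass 0 (initial): D(V)={2,6,7}
pass 1: V {2,6,7}->{7}; W {3,5,6}->{3,5}; X {2,4,5,6,7}->{2,4}
pass 2: no change
Fixpoint after 2 passes: D(V) = {7}

Answer: {7}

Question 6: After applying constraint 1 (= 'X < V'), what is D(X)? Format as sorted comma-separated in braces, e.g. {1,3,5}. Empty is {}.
Constraint 1 (X < V) on D(X)={2,4,5,6,7} D(V)={2,6,7}: X {2,4,5,6,7}->{2,4,5,6}; V {2,6,7}->{6,7}
So after constraint 1: D(X) = {2,4,5,6}

Answer: {2,4,5,6}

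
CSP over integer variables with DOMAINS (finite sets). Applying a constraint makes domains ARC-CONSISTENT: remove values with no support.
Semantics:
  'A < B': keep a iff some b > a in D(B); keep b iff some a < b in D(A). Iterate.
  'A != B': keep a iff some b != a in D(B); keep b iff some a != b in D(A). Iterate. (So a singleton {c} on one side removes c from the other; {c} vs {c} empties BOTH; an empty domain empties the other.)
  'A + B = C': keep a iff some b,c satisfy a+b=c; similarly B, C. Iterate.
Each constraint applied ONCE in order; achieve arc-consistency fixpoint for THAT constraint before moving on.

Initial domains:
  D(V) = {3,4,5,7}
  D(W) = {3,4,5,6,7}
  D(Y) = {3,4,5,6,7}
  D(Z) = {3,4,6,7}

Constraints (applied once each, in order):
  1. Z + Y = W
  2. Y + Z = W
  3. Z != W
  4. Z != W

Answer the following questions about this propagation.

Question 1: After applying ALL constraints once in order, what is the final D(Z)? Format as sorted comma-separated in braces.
Constraint 1 (Z + Y = W) on D(Z)={3,4,6,7} D(Y)={3,4,5,6,7} D(W)={3,4,5,6,7}: Z {3,4,6,7}->{3,4}; Y {3,4,5,6,7}->{3,4}; W {3,4,5,6,7}->{6,7}
Constraint 2 (Y + Z = W) on D(Y)={3,4} D(Z)={3,4} D(W)={6,7}: no change
Constraint 3 (Z != W) on D(Z)={3,4} D(W)={6,7}: no change
Constraint 4 (Z != W) on D(Z)={3,4} D(W)={6,7}: no change
So after all 4 constraints: D(Z) = {3,4}

Answer: {3,4}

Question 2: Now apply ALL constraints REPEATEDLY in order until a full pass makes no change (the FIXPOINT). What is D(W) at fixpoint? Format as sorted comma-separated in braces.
Answer: {6,7}

Derivation:
pass 0 (initial): D(W)={3,4,5,6,7}
pass 1: W {3,4,5,6,7}->{6,7}; Y {3,4,5,6,7}->{3,4}; Z {3,4,6,7}->{3,4}
pass 2: no change
Fixpoint after 2 passes: D(W) = {6,7}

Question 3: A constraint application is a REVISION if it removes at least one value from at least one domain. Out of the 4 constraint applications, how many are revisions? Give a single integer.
Constraint 1 (Z + Y = W) on D(Z)={3,4,6,7} D(Y)={3,4,5,6,7} D(W)={3,4,5,6,7}: Z {3,4,6,7}->{3,4}; Y {3,4,5,6,7}->{3,4}; W {3,4,5,6,7}->{6,7} => REVISION
Constraint 2 (Y + Z = W) on D(Y)={3,4} D(Z)={3,4} D(W)={6,7}: no change => not a revision
Constraint 3 (Z != W) on D(Z)={3,4} D(W)={6,7}: no change => not a revision
Constraint 4 (Z != W) on D(Z)={3,4} D(W)={6,7}: no change => not a revision
Total revisions = 1

Answer: 1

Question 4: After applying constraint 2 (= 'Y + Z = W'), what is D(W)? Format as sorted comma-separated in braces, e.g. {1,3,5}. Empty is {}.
Constraint 1 (Z + Y = W) on D(Z)={3,4,6,7} D(Y)={3,4,5,6,7} D(W)={3,4,5,6,7}: Z {3,4,6,7}->{3,4}; Y {3,4,5,6,7}->{3,4}; W {3,4,5,6,7}->{6,7}
Constraint 2 (Y + Z = W) on D(Y)={3,4} D(Z)={3,4} D(W)={6,7}: no change
So after constraint 2: D(W) = {6,7}

Answer: {6,7}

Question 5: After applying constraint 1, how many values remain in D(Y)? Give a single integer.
Constraint 1 (Z + Y = W) on D(Z)={3,4,6,7} D(Y)={3,4,5,6,7} D(W)={3,4,5,6,7}: Z {3,4,6,7}->{3,4}; Y {3,4,5,6,7}->{3,4}; W {3,4,5,6,7}->{6,7}
So after constraint 1: D(Y)={3,4}, size = 2

Answer: 2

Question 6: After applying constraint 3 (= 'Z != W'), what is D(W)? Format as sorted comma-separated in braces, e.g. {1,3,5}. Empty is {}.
Constraint 1 (Z + Y = W) on D(Z)={3,4,6,7} D(Y)={3,4,5,6,7} D(W)={3,4,5,6,7}: Z {3,4,6,7}->{3,4}; Y {3,4,5,6,7}->{3,4}; W {3,4,5,6,7}->{6,7}
Constraint 2 (Y + Z = W) on D(Y)={3,4} D(Z)={3,4} D(W)={6,7}: no change
Constraint 3 (Z != W) on D(Z)={3,4} D(W)={6,7}: no change
So after constraint 3: D(W) = {6,7}

Answer: {6,7}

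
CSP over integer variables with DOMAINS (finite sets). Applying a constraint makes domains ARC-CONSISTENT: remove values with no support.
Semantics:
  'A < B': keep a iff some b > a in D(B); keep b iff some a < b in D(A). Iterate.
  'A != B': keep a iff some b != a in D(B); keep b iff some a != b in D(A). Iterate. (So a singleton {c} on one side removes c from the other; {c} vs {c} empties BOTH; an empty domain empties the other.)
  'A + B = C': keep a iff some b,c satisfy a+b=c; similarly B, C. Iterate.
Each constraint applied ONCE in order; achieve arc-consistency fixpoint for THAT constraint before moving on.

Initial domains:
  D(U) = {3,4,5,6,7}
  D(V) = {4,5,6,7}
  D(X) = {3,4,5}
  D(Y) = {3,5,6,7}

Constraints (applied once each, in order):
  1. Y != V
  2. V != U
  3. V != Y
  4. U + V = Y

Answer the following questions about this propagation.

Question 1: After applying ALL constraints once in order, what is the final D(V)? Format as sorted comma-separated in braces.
Constraint 1 (Y != V) on D(Y)={3,5,6,7} D(V)={4,5,6,7}: no change
Constraint 2 (V != U) on D(V)={4,5,6,7} D(U)={3,4,5,6,7}: no change
Constraint 3 (V != Y) on D(V)={4,5,6,7} D(Y)={3,5,6,7}: no change
Constraint 4 (U + V = Y) on D(U)={3,4,5,6,7} D(V)={4,5,6,7} D(Y)={3,5,6,7}: U {3,4,5,6,7}->{3}; V {4,5,6,7}->{4}; Y {3,5,6,7}->{7}
So after all 4 constraints: D(V) = {4}

Answer: {4}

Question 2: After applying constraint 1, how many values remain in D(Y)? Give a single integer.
Constraint 1 (Y != V) on D(Y)={3,5,6,7} D(V)={4,5,6,7}: no change
So after constraint 1: D(Y)={3,5,6,7}, size = 4

Answer: 4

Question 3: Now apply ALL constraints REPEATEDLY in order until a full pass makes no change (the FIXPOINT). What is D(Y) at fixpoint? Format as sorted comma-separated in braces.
pass 0 (initial): D(Y)={3,5,6,7}
pass 1: U {3,4,5,6,7}->{3}; V {4,5,6,7}->{4}; Y {3,5,6,7}->{7}
pass 2: no change
Fixpoint after 2 passes: D(Y) = {7}

Answer: {7}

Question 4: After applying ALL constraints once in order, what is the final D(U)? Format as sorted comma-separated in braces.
Answer: {3}

Derivation:
Constraint 1 (Y != V) on D(Y)={3,5,6,7} D(V)={4,5,6,7}: no change
Constraint 2 (V != U) on D(V)={4,5,6,7} D(U)={3,4,5,6,7}: no change
Constraint 3 (V != Y) on D(V)={4,5,6,7} D(Y)={3,5,6,7}: no change
Constraint 4 (U + V = Y) on D(U)={3,4,5,6,7} D(V)={4,5,6,7} D(Y)={3,5,6,7}: U {3,4,5,6,7}->{3}; V {4,5,6,7}->{4}; Y {3,5,6,7}->{7}
So after all 4 constraints: D(U) = {3}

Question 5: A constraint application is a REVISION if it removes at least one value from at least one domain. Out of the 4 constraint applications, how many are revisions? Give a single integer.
Constraint 1 (Y != V) on D(Y)={3,5,6,7} D(V)={4,5,6,7}: no change => not a revision
Constraint 2 (V != U) on D(V)={4,5,6,7} D(U)={3,4,5,6,7}: no change => not a revision
Constraint 3 (V != Y) on D(V)={4,5,6,7} D(Y)={3,5,6,7}: no change => not a revision
Constraint 4 (U + V = Y) on D(U)={3,4,5,6,7} D(V)={4,5,6,7} D(Y)={3,5,6,7}: U {3,4,5,6,7}->{3}; V {4,5,6,7}->{4}; Y {3,5,6,7}->{7} => REVISION
Total revisions = 1

Answer: 1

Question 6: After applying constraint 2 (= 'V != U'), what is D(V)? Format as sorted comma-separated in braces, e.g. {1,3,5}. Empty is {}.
Answer: {4,5,6,7}

Derivation:
Constraint 1 (Y != V) on D(Y)={3,5,6,7} D(V)={4,5,6,7}: no change
Constraint 2 (V != U) on D(V)={4,5,6,7} D(U)={3,4,5,6,7}: no change
So after constraint 2: D(V) = {4,5,6,7}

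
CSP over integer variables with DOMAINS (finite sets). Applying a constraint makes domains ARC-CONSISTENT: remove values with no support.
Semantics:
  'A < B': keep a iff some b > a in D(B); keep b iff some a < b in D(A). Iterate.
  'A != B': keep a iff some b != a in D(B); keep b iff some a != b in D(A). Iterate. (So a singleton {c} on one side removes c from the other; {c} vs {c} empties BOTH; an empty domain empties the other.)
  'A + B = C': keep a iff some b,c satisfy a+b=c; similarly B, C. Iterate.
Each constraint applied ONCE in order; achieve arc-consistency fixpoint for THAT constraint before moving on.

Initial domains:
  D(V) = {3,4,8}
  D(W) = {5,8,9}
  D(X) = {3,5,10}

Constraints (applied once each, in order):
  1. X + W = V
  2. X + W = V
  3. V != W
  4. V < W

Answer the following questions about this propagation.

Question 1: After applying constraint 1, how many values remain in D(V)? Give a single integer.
Answer: 1

Derivation:
Constraint 1 (X + W = V) on D(X)={3,5,10} D(W)={5,8,9} D(V)={3,4,8}: X {3,5,10}->{3}; W {5,8,9}->{5}; V {3,4,8}->{8}
So after constraint 1: D(V)={8}, size = 1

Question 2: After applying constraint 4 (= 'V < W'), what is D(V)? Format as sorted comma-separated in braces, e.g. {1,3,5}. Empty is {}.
Constraint 1 (X + W = V) on D(X)={3,5,10} D(W)={5,8,9} D(V)={3,4,8}: X {3,5,10}->{3}; W {5,8,9}->{5}; V {3,4,8}->{8}
Constraint 2 (X + W = V) on D(X)={3} D(W)={5} D(V)={8}: no change
Constraint 3 (V != W) on D(V)={8} D(W)={5}: no change
Constraint 4 (V < W) on D(V)={8} D(W)={5}: V {8}->{}; W {5}->{}
So after constraint 4: D(V) = {}

Answer: {}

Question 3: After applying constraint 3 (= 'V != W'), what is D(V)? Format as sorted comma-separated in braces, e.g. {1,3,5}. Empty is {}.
Answer: {8}

Derivation:
Constraint 1 (X + W = V) on D(X)={3,5,10} D(W)={5,8,9} D(V)={3,4,8}: X {3,5,10}->{3}; W {5,8,9}->{5}; V {3,4,8}->{8}
Constraint 2 (X + W = V) on D(X)={3} D(W)={5} D(V)={8}: no change
Constraint 3 (V != W) on D(V)={8} D(W)={5}: no change
So after constraint 3: D(V) = {8}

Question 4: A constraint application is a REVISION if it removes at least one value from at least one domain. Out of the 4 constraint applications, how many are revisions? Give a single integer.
Answer: 2

Derivation:
Constraint 1 (X + W = V) on D(X)={3,5,10} D(W)={5,8,9} D(V)={3,4,8}: X {3,5,10}->{3}; W {5,8,9}->{5}; V {3,4,8}->{8} => REVISION
Constraint 2 (X + W = V) on D(X)={3} D(W)={5} D(V)={8}: no change => not a revision
Constraint 3 (V != W) on D(V)={8} D(W)={5}: no change => not a revision
Constraint 4 (V < W) on D(V)={8} D(W)={5}: V {8}->{}; W {5}->{} => REVISION
Total revisions = 2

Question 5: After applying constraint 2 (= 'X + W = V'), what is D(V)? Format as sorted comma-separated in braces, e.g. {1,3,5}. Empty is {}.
Answer: {8}

Derivation:
Constraint 1 (X + W = V) on D(X)={3,5,10} D(W)={5,8,9} D(V)={3,4,8}: X {3,5,10}->{3}; W {5,8,9}->{5}; V {3,4,8}->{8}
Constraint 2 (X + W = V) on D(X)={3} D(W)={5} D(V)={8}: no change
So after constraint 2: D(V) = {8}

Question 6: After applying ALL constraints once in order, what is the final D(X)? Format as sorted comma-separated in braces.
Constraint 1 (X + W = V) on D(X)={3,5,10} D(W)={5,8,9} D(V)={3,4,8}: X {3,5,10}->{3}; W {5,8,9}->{5}; V {3,4,8}->{8}
Constraint 2 (X + W = V) on D(X)={3} D(W)={5} D(V)={8}: no change
Constraint 3 (V != W) on D(V)={8} D(W)={5}: no change
Constraint 4 (V < W) on D(V)={8} D(W)={5}: V {8}->{}; W {5}->{}
So after all 4 constraints: D(X) = {3}

Answer: {3}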